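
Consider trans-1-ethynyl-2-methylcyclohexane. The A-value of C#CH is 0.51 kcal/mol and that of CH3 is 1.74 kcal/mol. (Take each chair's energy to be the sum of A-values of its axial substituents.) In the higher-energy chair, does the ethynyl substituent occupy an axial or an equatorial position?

axial

C1 and C2 have opposite parity, so for the trans isomer the two substituents are e,e in one chair and a,a in the other.
Chair I (ethynyl axial, methyl axial): E = 2.25 kcal/mol.
Chair II (ethynyl equatorial, methyl equatorial): E = 0.00 kcal/mol.
Chair I is the less stable (higher-energy) conformer, and in that chair the ethynyl group is axial.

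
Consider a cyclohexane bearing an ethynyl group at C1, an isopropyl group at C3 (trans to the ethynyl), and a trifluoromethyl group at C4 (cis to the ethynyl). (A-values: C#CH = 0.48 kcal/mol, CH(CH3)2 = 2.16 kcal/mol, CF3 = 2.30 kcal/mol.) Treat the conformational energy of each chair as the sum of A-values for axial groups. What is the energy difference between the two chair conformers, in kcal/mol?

Chair I (ethynyl axial, isopropyl equatorial, trifluoromethyl equatorial): E = 0.48 kcal/mol.
Chair II (ethynyl equatorial, isopropyl axial, trifluoromethyl axial): E = 4.46 kcal/mol.
ΔE = 4.46 − 0.48 = 3.98 kcal/mol; chair I is more stable.

3.98 kcal/mol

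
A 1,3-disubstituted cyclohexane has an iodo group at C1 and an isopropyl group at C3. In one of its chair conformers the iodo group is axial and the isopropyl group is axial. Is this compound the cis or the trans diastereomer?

C1 and C3 have the same parity, so their axial bonds point in the same direction.
With same-parity carbons, two substituents on the same face are both axial or both equatorial; opposite faces give one of each.
Here the groups are axial/axial → same face → cis.

cis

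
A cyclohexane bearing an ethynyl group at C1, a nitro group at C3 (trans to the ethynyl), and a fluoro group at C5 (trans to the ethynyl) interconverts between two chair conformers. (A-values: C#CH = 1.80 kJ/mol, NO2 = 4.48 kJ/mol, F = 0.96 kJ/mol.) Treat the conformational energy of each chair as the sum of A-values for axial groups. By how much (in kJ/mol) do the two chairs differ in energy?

3.64 kJ/mol

Chair I (ethynyl axial, nitro equatorial, fluoro equatorial): E = 1.80 kJ/mol.
Chair II (ethynyl equatorial, nitro axial, fluoro axial): E = 5.44 kJ/mol.
ΔE = 5.44 − 1.80 = 3.64 kJ/mol; chair I is more stable.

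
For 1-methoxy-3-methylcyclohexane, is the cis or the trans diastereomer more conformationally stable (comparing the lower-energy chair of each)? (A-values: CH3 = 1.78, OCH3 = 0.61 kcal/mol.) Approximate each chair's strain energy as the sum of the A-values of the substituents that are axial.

cis

At 1,3 positions (parity same): cis → (e,e or a,a); trans → (a,e or e,a).
Best chair for cis: E = 0.00 kcal/mol; best chair for trans: E = 0.61 kcal/mol.
The cis isomer is lower by 0.61 kcal/mol.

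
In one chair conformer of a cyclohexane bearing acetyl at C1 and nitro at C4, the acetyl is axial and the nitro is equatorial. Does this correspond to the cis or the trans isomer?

cis

C1 and C4 have opposite parity, so their axial bonds point in opposite directions.
With opposite-parity carbons, two substituents on the same face are one axial and one equatorial; opposite faces give both axial or both equatorial.
Here the groups are axial/equatorial → same face → cis.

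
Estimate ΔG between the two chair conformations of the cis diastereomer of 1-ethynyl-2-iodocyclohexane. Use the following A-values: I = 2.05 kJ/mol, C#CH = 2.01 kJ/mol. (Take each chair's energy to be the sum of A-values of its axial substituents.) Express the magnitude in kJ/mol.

0.04 kJ/mol

C1 and C2 have opposite parity, so for the cis isomer the two substituents are one axial and one equatorial in each chair.
Chair I (iodo axial, ethynyl equatorial): E = 2.05 kJ/mol.
Chair II (iodo equatorial, ethynyl axial): E = 2.01 kJ/mol.
ΔE = 2.05 − 2.01 = 0.04 kJ/mol; chair II is more stable.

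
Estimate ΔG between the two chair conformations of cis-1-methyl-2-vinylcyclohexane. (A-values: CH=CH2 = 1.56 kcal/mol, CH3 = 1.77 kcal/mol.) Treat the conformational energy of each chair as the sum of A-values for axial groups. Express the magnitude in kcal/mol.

C1 and C2 have opposite parity, so for the cis isomer the two substituents are one axial and one equatorial in each chair.
Chair I (vinyl axial, methyl equatorial): E = 1.56 kcal/mol.
Chair II (vinyl equatorial, methyl axial): E = 1.77 kcal/mol.
ΔE = 1.77 − 1.56 = 0.21 kcal/mol; chair I is more stable.

0.21 kcal/mol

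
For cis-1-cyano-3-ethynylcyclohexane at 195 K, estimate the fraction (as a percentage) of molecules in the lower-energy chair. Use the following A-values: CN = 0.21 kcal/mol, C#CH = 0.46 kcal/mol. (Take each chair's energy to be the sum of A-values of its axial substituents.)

C1 and C3 have the same parity, so for the cis isomer the two substituents are e,e in one chair and a,a in the other.
Chair I (cyano axial, ethynyl axial): E = 0.67 kcal/mol; chair II (cyano equatorial, ethynyl equatorial): E = 0.00 kcal/mol.
ΔG = 0.67 kcal/mol between the two chairs.
K = exp(ΔG/RT) with R = 1.987×10⁻³ kcal mol⁻¹ K⁻¹ and T = 195 K gives K ≈ 5.64.
Fraction in the lower-energy chair = K/(K+1) = 84.9%.

84.9%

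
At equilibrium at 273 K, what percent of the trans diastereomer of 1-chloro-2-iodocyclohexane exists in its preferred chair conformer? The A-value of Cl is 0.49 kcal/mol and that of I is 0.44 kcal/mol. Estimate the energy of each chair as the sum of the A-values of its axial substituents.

84.7%

C1 and C2 have opposite parity, so for the trans isomer the two substituents are e,e in one chair and a,a in the other.
Chair I (chloro axial, iodo axial): E = 0.93 kcal/mol; chair II (chloro equatorial, iodo equatorial): E = 0.00 kcal/mol.
ΔG = 0.93 kcal/mol between the two chairs.
K = exp(ΔG/RT) with R = 1.987×10⁻³ kcal mol⁻¹ K⁻¹ and T = 273 K gives K ≈ 5.55.
Fraction in the lower-energy chair = K/(K+1) = 84.7%.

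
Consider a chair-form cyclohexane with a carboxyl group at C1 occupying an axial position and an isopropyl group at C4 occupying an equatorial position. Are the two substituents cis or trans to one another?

C1 and C4 have opposite parity, so their axial bonds point in opposite directions.
With opposite-parity carbons, two substituents on the same face are one axial and one equatorial; opposite faces give both axial or both equatorial.
Here the groups are axial/equatorial → same face → cis.

cis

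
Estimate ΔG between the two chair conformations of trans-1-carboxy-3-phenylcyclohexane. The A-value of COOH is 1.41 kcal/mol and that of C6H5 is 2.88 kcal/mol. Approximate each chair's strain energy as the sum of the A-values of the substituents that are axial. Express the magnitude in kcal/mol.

1.47 kcal/mol

C1 and C3 have the same parity, so for the trans isomer the two substituents are one axial and one equatorial in each chair.
Chair I (carboxyl axial, phenyl equatorial): E = 1.41 kcal/mol.
Chair II (carboxyl equatorial, phenyl axial): E = 2.88 kcal/mol.
ΔE = 2.88 − 1.41 = 1.47 kcal/mol; chair I is more stable.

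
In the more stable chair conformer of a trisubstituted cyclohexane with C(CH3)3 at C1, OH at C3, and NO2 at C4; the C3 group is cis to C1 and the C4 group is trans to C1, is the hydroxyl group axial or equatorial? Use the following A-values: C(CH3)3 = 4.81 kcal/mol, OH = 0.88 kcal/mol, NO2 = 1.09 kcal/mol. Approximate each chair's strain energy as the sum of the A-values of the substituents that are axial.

equatorial

Chair I (tert-butyl axial, hydroxyl axial, nitro axial): E = 6.78 kcal/mol.
Chair II (tert-butyl equatorial, hydroxyl equatorial, nitro equatorial): E = 0.00 kcal/mol.
Chair II is the more stable (lower-energy) conformer, and in that chair the hydroxyl group is equatorial.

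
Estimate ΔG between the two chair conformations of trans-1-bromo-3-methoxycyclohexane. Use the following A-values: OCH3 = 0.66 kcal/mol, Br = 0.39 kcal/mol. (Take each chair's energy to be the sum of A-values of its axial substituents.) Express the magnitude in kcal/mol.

C1 and C3 have the same parity, so for the trans isomer the two substituents are one axial and one equatorial in each chair.
Chair I (methoxy axial, bromo equatorial): E = 0.66 kcal/mol.
Chair II (methoxy equatorial, bromo axial): E = 0.39 kcal/mol.
ΔE = 0.66 − 0.39 = 0.27 kcal/mol; chair II is more stable.

0.27 kcal/mol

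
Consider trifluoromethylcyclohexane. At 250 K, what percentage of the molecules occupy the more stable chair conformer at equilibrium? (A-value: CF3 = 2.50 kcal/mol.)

One chair has the trifluoromethyl group axial (E = 2.50 kcal/mol) and the other has it equatorial (E = 0).
ΔG = 2.50 kcal/mol between the two chairs.
K = exp(ΔG/RT) with R = 1.987×10⁻³ kcal mol⁻¹ K⁻¹ and T = 250 K gives K ≈ 153.
Fraction in the lower-energy chair = K/(K+1) = 99.4%.

99.4%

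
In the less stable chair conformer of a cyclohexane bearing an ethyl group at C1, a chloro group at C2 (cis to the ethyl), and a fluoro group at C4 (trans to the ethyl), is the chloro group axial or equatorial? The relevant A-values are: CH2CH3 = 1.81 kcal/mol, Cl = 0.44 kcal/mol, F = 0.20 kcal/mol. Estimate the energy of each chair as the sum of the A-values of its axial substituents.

equatorial

Chair I (ethyl axial, chloro equatorial, fluoro axial): E = 2.01 kcal/mol.
Chair II (ethyl equatorial, chloro axial, fluoro equatorial): E = 0.44 kcal/mol.
Chair I is the less stable (higher-energy) conformer, and in that chair the chloro group is equatorial.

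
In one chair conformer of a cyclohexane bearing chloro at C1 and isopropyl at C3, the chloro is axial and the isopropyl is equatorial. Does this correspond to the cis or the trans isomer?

C1 and C3 have the same parity, so their axial bonds point in the same direction.
With same-parity carbons, two substituents on the same face are both axial or both equatorial; opposite faces give one of each.
Here the groups are axial/equatorial → opposite face → trans.

trans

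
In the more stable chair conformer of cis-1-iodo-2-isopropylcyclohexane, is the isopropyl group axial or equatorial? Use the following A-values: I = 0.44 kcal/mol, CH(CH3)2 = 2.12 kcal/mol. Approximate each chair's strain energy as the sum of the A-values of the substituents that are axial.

equatorial

C1 and C2 have opposite parity, so for the cis isomer the two substituents are one axial and one equatorial in each chair.
Chair I (iodo axial, isopropyl equatorial): E = 0.44 kcal/mol.
Chair II (iodo equatorial, isopropyl axial): E = 2.12 kcal/mol.
Chair I is the more stable (lower-energy) conformer, and in that chair the isopropyl group is equatorial.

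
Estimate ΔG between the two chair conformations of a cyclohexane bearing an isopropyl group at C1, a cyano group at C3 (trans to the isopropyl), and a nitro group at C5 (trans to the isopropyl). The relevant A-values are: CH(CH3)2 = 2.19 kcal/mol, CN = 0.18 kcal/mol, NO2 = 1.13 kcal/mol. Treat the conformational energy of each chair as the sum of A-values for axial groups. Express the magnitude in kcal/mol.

Chair I (isopropyl axial, cyano equatorial, nitro equatorial): E = 2.19 kcal/mol.
Chair II (isopropyl equatorial, cyano axial, nitro axial): E = 1.31 kcal/mol.
ΔE = 2.19 − 1.31 = 0.88 kcal/mol; chair II is more stable.

0.88 kcal/mol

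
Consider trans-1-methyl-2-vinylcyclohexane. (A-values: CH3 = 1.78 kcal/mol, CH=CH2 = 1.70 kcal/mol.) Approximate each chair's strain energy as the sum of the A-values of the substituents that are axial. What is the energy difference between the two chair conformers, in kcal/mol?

C1 and C2 have opposite parity, so for the trans isomer the two substituents are e,e in one chair and a,a in the other.
Chair I (methyl axial, vinyl axial): E = 3.48 kcal/mol.
Chair II (methyl equatorial, vinyl equatorial): E = 0.00 kcal/mol.
ΔE = 3.48 − 0.00 = 3.48 kcal/mol; chair II is more stable.

3.48 kcal/mol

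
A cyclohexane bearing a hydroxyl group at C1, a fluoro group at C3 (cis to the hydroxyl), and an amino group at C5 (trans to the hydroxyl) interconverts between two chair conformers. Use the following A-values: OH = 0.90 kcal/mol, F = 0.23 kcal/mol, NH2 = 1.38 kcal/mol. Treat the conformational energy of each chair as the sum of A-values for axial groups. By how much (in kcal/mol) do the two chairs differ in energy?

0.25 kcal/mol

Chair I (hydroxyl axial, fluoro axial, amino equatorial): E = 1.13 kcal/mol.
Chair II (hydroxyl equatorial, fluoro equatorial, amino axial): E = 1.38 kcal/mol.
ΔE = 1.38 − 1.13 = 0.25 kcal/mol; chair I is more stable.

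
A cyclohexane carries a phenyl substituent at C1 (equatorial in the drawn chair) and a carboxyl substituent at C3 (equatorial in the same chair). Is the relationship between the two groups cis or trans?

C1 and C3 have the same parity, so their axial bonds point in the same direction.
With same-parity carbons, two substituents on the same face are both axial or both equatorial; opposite faces give one of each.
Here the groups are equatorial/equatorial → same face → cis.

cis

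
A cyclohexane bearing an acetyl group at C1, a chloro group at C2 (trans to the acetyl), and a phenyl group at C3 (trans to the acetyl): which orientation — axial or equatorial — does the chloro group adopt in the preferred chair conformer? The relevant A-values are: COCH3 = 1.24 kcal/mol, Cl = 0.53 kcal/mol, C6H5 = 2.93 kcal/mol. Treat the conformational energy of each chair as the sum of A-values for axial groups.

Chair I (acetyl axial, chloro axial, phenyl equatorial): E = 1.77 kcal/mol.
Chair II (acetyl equatorial, chloro equatorial, phenyl axial): E = 2.93 kcal/mol.
Chair I is the more stable (lower-energy) conformer, and in that chair the chloro group is axial.

axial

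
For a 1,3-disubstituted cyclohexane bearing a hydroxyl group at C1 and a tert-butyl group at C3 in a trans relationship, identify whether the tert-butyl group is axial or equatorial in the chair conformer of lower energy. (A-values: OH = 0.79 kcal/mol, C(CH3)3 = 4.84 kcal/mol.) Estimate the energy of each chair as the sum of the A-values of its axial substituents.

equatorial

C1 and C3 have the same parity, so for the trans isomer the two substituents are one axial and one equatorial in each chair.
Chair I (hydroxyl axial, tert-butyl equatorial): E = 0.79 kcal/mol.
Chair II (hydroxyl equatorial, tert-butyl axial): E = 4.84 kcal/mol.
Chair I is the more stable (lower-energy) conformer, and in that chair the tert-butyl group is equatorial.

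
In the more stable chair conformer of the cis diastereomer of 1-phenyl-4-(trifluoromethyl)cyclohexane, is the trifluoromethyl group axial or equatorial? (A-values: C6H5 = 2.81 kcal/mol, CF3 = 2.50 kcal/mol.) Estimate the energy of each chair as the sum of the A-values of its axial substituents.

C1 and C4 have opposite parity, so for the cis isomer the two substituents are one axial and one equatorial in each chair.
Chair I (phenyl axial, trifluoromethyl equatorial): E = 2.81 kcal/mol.
Chair II (phenyl equatorial, trifluoromethyl axial): E = 2.50 kcal/mol.
Chair II is the more stable (lower-energy) conformer, and in that chair the trifluoromethyl group is axial.

axial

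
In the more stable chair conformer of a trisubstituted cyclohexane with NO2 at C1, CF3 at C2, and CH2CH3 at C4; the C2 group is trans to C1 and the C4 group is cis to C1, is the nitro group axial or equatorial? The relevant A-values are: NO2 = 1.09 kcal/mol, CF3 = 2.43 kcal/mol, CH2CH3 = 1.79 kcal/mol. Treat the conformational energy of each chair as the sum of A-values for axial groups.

equatorial

Chair I (nitro axial, trifluoromethyl axial, ethyl equatorial): E = 3.52 kcal/mol.
Chair II (nitro equatorial, trifluoromethyl equatorial, ethyl axial): E = 1.79 kcal/mol.
Chair II is the more stable (lower-energy) conformer, and in that chair the nitro group is equatorial.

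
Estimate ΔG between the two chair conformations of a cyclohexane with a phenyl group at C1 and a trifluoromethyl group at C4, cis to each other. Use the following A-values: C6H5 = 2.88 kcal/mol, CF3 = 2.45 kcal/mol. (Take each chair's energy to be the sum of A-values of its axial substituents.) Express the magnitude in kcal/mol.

C1 and C4 have opposite parity, so for the cis isomer the two substituents are one axial and one equatorial in each chair.
Chair I (phenyl axial, trifluoromethyl equatorial): E = 2.88 kcal/mol.
Chair II (phenyl equatorial, trifluoromethyl axial): E = 2.45 kcal/mol.
ΔE = 2.88 − 2.45 = 0.43 kcal/mol; chair II is more stable.

0.43 kcal/mol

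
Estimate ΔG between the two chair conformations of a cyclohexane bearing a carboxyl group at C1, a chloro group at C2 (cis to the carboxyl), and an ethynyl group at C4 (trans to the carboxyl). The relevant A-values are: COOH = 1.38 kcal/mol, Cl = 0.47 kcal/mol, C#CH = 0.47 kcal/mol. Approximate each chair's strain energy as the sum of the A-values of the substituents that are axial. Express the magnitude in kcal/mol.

Chair I (carboxyl axial, chloro equatorial, ethynyl axial): E = 1.85 kcal/mol.
Chair II (carboxyl equatorial, chloro axial, ethynyl equatorial): E = 0.47 kcal/mol.
ΔE = 1.85 − 0.47 = 1.38 kcal/mol; chair II is more stable.

1.38 kcal/mol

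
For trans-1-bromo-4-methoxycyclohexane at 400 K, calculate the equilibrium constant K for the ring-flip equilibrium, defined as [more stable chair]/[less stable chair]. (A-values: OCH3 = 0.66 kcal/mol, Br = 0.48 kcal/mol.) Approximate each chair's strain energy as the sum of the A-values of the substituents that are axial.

C1 and C4 have opposite parity, so for the trans isomer the two substituents are e,e in one chair and a,a in the other.
Chair I (methoxy axial, bromo axial): E = 1.14 kcal/mol; chair II (methoxy equatorial, bromo equatorial): E = 0.00 kcal/mol.
ΔG = 1.14 kcal/mol between the two chairs.
K = exp(ΔG/RT) with R = 1.987×10⁻³ kcal mol⁻¹ K⁻¹ and T = 400 K gives K ≈ 4.2.

K ≈ 4.20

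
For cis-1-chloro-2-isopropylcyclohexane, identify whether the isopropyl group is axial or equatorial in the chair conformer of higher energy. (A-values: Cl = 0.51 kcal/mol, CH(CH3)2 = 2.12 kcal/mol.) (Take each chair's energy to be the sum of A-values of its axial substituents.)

axial

C1 and C2 have opposite parity, so for the cis isomer the two substituents are one axial and one equatorial in each chair.
Chair I (chloro axial, isopropyl equatorial): E = 0.51 kcal/mol.
Chair II (chloro equatorial, isopropyl axial): E = 2.12 kcal/mol.
Chair II is the less stable (higher-energy) conformer, and in that chair the isopropyl group is axial.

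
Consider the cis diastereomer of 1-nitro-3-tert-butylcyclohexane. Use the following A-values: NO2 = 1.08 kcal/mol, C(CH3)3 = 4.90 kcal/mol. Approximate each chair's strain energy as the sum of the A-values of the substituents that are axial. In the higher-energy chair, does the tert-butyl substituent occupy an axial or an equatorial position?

C1 and C3 have the same parity, so for the cis isomer the two substituents are e,e in one chair and a,a in the other.
Chair I (nitro axial, tert-butyl axial): E = 5.98 kcal/mol.
Chair II (nitro equatorial, tert-butyl equatorial): E = 0.00 kcal/mol.
Chair I is the less stable (higher-energy) conformer, and in that chair the tert-butyl group is axial.

axial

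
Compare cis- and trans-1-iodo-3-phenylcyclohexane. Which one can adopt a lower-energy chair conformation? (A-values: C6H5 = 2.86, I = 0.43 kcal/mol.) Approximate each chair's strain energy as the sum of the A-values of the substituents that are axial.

cis

At 1,3 positions (parity same): cis → (e,e or a,a); trans → (a,e or e,a).
Best chair for cis: E = 0.00 kcal/mol; best chair for trans: E = 0.43 kcal/mol.
The cis isomer is lower by 0.43 kcal/mol.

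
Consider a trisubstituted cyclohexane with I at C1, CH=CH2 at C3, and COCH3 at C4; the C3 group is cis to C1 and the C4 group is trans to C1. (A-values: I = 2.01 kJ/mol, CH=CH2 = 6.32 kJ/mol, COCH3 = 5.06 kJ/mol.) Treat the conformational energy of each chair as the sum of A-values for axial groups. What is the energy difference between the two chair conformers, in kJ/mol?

13.39 kJ/mol

Chair I (iodo axial, vinyl axial, acetyl axial): E = 13.39 kJ/mol.
Chair II (iodo equatorial, vinyl equatorial, acetyl equatorial): E = 0.00 kJ/mol.
ΔE = 13.39 − 0.00 = 13.39 kJ/mol; chair II is more stable.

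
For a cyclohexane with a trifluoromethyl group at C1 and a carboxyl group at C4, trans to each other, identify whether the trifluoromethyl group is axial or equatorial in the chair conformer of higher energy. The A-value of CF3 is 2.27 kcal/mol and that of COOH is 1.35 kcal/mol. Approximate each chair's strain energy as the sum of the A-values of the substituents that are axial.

axial

C1 and C4 have opposite parity, so for the trans isomer the two substituents are e,e in one chair and a,a in the other.
Chair I (trifluoromethyl axial, carboxyl axial): E = 3.62 kcal/mol.
Chair II (trifluoromethyl equatorial, carboxyl equatorial): E = 0.00 kcal/mol.
Chair I is the less stable (higher-energy) conformer, and in that chair the trifluoromethyl group is axial.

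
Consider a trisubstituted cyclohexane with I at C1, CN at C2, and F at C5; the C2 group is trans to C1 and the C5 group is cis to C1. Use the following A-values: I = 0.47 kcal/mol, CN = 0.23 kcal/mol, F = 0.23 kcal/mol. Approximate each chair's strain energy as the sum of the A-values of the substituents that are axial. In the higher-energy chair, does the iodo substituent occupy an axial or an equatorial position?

Chair I (iodo axial, cyano axial, fluoro axial): E = 0.93 kcal/mol.
Chair II (iodo equatorial, cyano equatorial, fluoro equatorial): E = 0.00 kcal/mol.
Chair I is the less stable (higher-energy) conformer, and in that chair the iodo group is axial.

axial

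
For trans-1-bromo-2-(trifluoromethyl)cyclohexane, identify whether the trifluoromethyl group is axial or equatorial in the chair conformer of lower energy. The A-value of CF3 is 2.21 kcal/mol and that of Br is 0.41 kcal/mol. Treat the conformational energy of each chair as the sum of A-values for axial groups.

equatorial

C1 and C2 have opposite parity, so for the trans isomer the two substituents are e,e in one chair and a,a in the other.
Chair I (trifluoromethyl axial, bromo axial): E = 2.62 kcal/mol.
Chair II (trifluoromethyl equatorial, bromo equatorial): E = 0.00 kcal/mol.
Chair II is the more stable (lower-energy) conformer, and in that chair the trifluoromethyl group is equatorial.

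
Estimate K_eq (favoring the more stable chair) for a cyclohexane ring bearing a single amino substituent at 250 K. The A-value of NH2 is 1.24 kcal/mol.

One chair has the amino group axial (E = 1.24 kcal/mol) and the other has it equatorial (E = 0).
ΔG = 1.24 kcal/mol between the two chairs.
K = exp(ΔG/RT) with R = 1.987×10⁻³ kcal mol⁻¹ K⁻¹ and T = 250 K gives K ≈ 12.1.

K ≈ 12.1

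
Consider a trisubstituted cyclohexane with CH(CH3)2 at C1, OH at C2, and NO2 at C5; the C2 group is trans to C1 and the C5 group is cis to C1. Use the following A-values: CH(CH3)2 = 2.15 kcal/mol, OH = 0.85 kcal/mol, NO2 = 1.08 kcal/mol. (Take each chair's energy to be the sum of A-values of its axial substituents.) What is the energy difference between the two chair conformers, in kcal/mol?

4.08 kcal/mol

Chair I (isopropyl axial, hydroxyl axial, nitro axial): E = 4.08 kcal/mol.
Chair II (isopropyl equatorial, hydroxyl equatorial, nitro equatorial): E = 0.00 kcal/mol.
ΔE = 4.08 − 0.00 = 4.08 kcal/mol; chair II is more stable.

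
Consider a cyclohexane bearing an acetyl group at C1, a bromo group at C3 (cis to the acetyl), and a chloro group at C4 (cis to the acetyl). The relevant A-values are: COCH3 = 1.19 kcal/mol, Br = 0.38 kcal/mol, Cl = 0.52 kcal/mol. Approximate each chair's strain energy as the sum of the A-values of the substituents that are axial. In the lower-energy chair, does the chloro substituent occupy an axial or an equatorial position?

axial

Chair I (acetyl axial, bromo axial, chloro equatorial): E = 1.57 kcal/mol.
Chair II (acetyl equatorial, bromo equatorial, chloro axial): E = 0.52 kcal/mol.
Chair II is the more stable (lower-energy) conformer, and in that chair the chloro group is axial.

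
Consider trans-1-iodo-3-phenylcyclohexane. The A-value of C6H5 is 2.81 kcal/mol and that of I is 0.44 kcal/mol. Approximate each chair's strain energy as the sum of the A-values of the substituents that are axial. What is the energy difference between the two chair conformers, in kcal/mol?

C1 and C3 have the same parity, so for the trans isomer the two substituents are one axial and one equatorial in each chair.
Chair I (phenyl axial, iodo equatorial): E = 2.81 kcal/mol.
Chair II (phenyl equatorial, iodo axial): E = 0.44 kcal/mol.
ΔE = 2.81 − 0.44 = 2.37 kcal/mol; chair II is more stable.

2.37 kcal/mol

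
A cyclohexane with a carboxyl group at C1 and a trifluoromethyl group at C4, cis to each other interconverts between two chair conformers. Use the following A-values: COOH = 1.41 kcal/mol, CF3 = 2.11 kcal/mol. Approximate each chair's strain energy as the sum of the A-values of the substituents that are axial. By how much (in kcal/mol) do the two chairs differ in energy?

0.70 kcal/mol

C1 and C4 have opposite parity, so for the cis isomer the two substituents are one axial and one equatorial in each chair.
Chair I (carboxyl axial, trifluoromethyl equatorial): E = 1.41 kcal/mol.
Chair II (carboxyl equatorial, trifluoromethyl axial): E = 2.11 kcal/mol.
ΔE = 2.11 − 1.41 = 0.70 kcal/mol; chair I is more stable.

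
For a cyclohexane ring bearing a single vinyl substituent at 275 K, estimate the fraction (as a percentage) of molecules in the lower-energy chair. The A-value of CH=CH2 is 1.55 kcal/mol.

One chair has the vinyl group axial (E = 1.55 kcal/mol) and the other has it equatorial (E = 0).
ΔG = 1.55 kcal/mol between the two chairs.
K = exp(ΔG/RT) with R = 1.987×10⁻³ kcal mol⁻¹ K⁻¹ and T = 275 K gives K ≈ 17.1.
Fraction in the lower-energy chair = K/(K+1) = 94.5%.

94.5%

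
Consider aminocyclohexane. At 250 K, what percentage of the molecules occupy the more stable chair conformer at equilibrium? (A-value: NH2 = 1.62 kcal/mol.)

96.3%

One chair has the amino group axial (E = 1.62 kcal/mol) and the other has it equatorial (E = 0).
ΔG = 1.62 kcal/mol between the two chairs.
K = exp(ΔG/RT) with R = 1.987×10⁻³ kcal mol⁻¹ K⁻¹ and T = 250 K gives K ≈ 26.1.
Fraction in the lower-energy chair = K/(K+1) = 96.3%.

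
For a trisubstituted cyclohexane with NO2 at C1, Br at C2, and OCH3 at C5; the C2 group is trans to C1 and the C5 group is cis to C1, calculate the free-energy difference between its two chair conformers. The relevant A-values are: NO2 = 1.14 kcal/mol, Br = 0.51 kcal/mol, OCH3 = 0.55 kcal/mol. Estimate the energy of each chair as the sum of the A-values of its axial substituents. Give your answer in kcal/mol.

2.20 kcal/mol

Chair I (nitro axial, bromo axial, methoxy axial): E = 2.20 kcal/mol.
Chair II (nitro equatorial, bromo equatorial, methoxy equatorial): E = 0.00 kcal/mol.
ΔE = 2.20 − 0.00 = 2.20 kcal/mol; chair II is more stable.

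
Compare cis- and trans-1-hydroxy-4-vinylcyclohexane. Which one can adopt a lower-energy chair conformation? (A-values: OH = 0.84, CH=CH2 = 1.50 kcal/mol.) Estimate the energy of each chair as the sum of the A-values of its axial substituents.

At 1,4 positions (parity opposite): cis → (a,e or e,a); trans → (e,e or a,a).
Best chair for cis: E = 0.84 kcal/mol; best chair for trans: E = 0.00 kcal/mol.
The trans isomer is lower by 0.84 kcal/mol.

trans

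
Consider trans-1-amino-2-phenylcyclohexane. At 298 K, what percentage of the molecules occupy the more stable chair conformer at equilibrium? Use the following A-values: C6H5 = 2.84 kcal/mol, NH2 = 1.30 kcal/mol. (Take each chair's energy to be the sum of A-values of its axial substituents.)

99.9%

C1 and C2 have opposite parity, so for the trans isomer the two substituents are e,e in one chair and a,a in the other.
Chair I (phenyl axial, amino axial): E = 4.14 kcal/mol; chair II (phenyl equatorial, amino equatorial): E = 0.00 kcal/mol.
ΔG = 4.14 kcal/mol between the two chairs.
K = exp(ΔG/RT) with R = 1.987×10⁻³ kcal mol⁻¹ K⁻¹ and T = 298 K gives K ≈ 1.09e+03.
Fraction in the lower-energy chair = K/(K+1) = 99.9%.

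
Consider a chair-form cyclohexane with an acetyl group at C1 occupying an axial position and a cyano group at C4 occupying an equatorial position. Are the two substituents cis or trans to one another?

C1 and C4 have opposite parity, so their axial bonds point in opposite directions.
With opposite-parity carbons, two substituents on the same face are one axial and one equatorial; opposite faces give both axial or both equatorial.
Here the groups are axial/equatorial → same face → cis.

cis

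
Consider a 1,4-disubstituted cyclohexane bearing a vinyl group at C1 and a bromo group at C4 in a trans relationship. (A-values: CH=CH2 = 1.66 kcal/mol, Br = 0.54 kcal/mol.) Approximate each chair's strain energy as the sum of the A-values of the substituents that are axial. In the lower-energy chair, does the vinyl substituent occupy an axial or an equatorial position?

equatorial

C1 and C4 have opposite parity, so for the trans isomer the two substituents are e,e in one chair and a,a in the other.
Chair I (vinyl axial, bromo axial): E = 2.20 kcal/mol.
Chair II (vinyl equatorial, bromo equatorial): E = 0.00 kcal/mol.
Chair II is the more stable (lower-energy) conformer, and in that chair the vinyl group is equatorial.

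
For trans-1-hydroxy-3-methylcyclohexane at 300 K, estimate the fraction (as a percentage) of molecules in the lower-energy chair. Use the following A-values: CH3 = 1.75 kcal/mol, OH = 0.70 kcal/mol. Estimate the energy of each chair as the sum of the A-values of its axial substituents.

85.3%

C1 and C3 have the same parity, so for the trans isomer the two substituents are one axial and one equatorial in each chair.
Chair I (methyl axial, hydroxyl equatorial): E = 1.75 kcal/mol; chair II (methyl equatorial, hydroxyl axial): E = 0.70 kcal/mol.
ΔG = 1.05 kcal/mol between the two chairs.
K = exp(ΔG/RT) with R = 1.987×10⁻³ kcal mol⁻¹ K⁻¹ and T = 300 K gives K ≈ 5.82.
Fraction in the lower-energy chair = K/(K+1) = 85.3%.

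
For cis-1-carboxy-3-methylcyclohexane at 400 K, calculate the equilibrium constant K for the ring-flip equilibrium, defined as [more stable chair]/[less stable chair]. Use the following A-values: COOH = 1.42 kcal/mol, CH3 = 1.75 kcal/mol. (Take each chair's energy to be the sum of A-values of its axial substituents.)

K ≈ 54.0

C1 and C3 have the same parity, so for the cis isomer the two substituents are e,e in one chair and a,a in the other.
Chair I (carboxyl axial, methyl axial): E = 3.17 kcal/mol; chair II (carboxyl equatorial, methyl equatorial): E = 0.00 kcal/mol.
ΔG = 3.17 kcal/mol between the two chairs.
K = exp(ΔG/RT) with R = 1.987×10⁻³ kcal mol⁻¹ K⁻¹ and T = 400 K gives K ≈ 54.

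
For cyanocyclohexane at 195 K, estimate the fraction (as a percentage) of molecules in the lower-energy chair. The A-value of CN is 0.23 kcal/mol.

One chair has the cyano group axial (E = 0.23 kcal/mol) and the other has it equatorial (E = 0).
ΔG = 0.23 kcal/mol between the two chairs.
K = exp(ΔG/RT) with R = 1.987×10⁻³ kcal mol⁻¹ K⁻¹ and T = 195 K gives K ≈ 1.81.
Fraction in the lower-energy chair = K/(K+1) = 64.4%.

64.4%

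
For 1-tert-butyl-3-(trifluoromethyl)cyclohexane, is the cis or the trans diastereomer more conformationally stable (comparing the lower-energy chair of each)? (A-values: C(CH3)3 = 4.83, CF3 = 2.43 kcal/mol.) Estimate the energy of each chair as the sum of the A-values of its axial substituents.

At 1,3 positions (parity same): cis → (e,e or a,a); trans → (a,e or e,a).
Best chair for cis: E = 0.00 kcal/mol; best chair for trans: E = 2.43 kcal/mol.
The cis isomer is lower by 2.43 kcal/mol.

cis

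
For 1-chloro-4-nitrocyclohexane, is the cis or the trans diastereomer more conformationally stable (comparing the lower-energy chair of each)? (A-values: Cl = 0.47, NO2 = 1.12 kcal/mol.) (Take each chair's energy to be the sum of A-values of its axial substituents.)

trans

At 1,4 positions (parity opposite): cis → (a,e or e,a); trans → (e,e or a,a).
Best chair for cis: E = 0.47 kcal/mol; best chair for trans: E = 0.00 kcal/mol.
The trans isomer is lower by 0.47 kcal/mol.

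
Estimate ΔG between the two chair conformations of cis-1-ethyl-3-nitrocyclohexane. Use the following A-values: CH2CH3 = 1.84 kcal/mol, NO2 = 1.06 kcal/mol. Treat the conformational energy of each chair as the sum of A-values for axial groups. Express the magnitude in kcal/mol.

C1 and C3 have the same parity, so for the cis isomer the two substituents are e,e in one chair and a,a in the other.
Chair I (ethyl axial, nitro axial): E = 2.90 kcal/mol.
Chair II (ethyl equatorial, nitro equatorial): E = 0.00 kcal/mol.
ΔE = 2.90 − 0.00 = 2.90 kcal/mol; chair II is more stable.

2.90 kcal/mol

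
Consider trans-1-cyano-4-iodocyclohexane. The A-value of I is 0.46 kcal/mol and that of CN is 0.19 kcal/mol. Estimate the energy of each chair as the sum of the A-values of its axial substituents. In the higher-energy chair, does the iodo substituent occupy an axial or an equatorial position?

C1 and C4 have opposite parity, so for the trans isomer the two substituents are e,e in one chair and a,a in the other.
Chair I (iodo axial, cyano axial): E = 0.65 kcal/mol.
Chair II (iodo equatorial, cyano equatorial): E = 0.00 kcal/mol.
Chair I is the less stable (higher-energy) conformer, and in that chair the iodo group is axial.

axial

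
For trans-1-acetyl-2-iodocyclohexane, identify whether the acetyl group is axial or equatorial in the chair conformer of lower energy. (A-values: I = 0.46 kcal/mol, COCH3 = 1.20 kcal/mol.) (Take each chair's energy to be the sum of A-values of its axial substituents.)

equatorial

C1 and C2 have opposite parity, so for the trans isomer the two substituents are e,e in one chair and a,a in the other.
Chair I (iodo axial, acetyl axial): E = 1.66 kcal/mol.
Chair II (iodo equatorial, acetyl equatorial): E = 0.00 kcal/mol.
Chair II is the more stable (lower-energy) conformer, and in that chair the acetyl group is equatorial.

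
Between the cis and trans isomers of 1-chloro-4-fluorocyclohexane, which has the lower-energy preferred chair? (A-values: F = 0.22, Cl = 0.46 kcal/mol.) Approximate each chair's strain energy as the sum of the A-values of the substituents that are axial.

trans

At 1,4 positions (parity opposite): cis → (a,e or e,a); trans → (e,e or a,a).
Best chair for cis: E = 0.22 kcal/mol; best chair for trans: E = 0.00 kcal/mol.
The trans isomer is lower by 0.22 kcal/mol.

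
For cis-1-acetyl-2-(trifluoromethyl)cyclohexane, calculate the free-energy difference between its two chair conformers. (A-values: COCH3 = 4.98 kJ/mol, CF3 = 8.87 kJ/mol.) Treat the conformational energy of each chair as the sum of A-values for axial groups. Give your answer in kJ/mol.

C1 and C2 have opposite parity, so for the cis isomer the two substituents are one axial and one equatorial in each chair.
Chair I (acetyl axial, trifluoromethyl equatorial): E = 4.98 kJ/mol.
Chair II (acetyl equatorial, trifluoromethyl axial): E = 8.87 kJ/mol.
ΔE = 8.87 − 4.98 = 3.89 kJ/mol; chair I is more stable.

3.89 kJ/mol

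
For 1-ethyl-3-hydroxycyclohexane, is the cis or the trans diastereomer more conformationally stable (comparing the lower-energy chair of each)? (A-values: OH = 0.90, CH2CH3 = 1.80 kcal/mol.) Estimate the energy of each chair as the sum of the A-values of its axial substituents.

cis

At 1,3 positions (parity same): cis → (e,e or a,a); trans → (a,e or e,a).
Best chair for cis: E = 0.00 kcal/mol; best chair for trans: E = 0.90 kcal/mol.
The cis isomer is lower by 0.90 kcal/mol.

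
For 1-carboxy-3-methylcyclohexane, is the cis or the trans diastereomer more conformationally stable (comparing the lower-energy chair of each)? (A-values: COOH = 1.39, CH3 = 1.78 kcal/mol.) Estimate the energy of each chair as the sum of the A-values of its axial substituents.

At 1,3 positions (parity same): cis → (e,e or a,a); trans → (a,e or e,a).
Best chair for cis: E = 0.00 kcal/mol; best chair for trans: E = 1.39 kcal/mol.
The cis isomer is lower by 1.39 kcal/mol.

cis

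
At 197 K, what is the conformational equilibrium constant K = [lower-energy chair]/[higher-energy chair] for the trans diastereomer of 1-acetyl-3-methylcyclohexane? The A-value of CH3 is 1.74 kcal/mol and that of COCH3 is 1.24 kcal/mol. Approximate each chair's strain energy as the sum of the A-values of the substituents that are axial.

C1 and C3 have the same parity, so for the trans isomer the two substituents are one axial and one equatorial in each chair.
Chair I (methyl axial, acetyl equatorial): E = 1.74 kcal/mol; chair II (methyl equatorial, acetyl axial): E = 1.24 kcal/mol.
ΔG = 0.50 kcal/mol between the two chairs.
K = exp(ΔG/RT) with R = 1.987×10⁻³ kcal mol⁻¹ K⁻¹ and T = 197 K gives K ≈ 3.59.

K ≈ 3.59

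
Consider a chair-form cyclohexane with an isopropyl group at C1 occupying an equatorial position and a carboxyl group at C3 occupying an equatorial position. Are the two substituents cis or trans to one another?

cis

C1 and C3 have the same parity, so their axial bonds point in the same direction.
With same-parity carbons, two substituents on the same face are both axial or both equatorial; opposite faces give one of each.
Here the groups are equatorial/equatorial → same face → cis.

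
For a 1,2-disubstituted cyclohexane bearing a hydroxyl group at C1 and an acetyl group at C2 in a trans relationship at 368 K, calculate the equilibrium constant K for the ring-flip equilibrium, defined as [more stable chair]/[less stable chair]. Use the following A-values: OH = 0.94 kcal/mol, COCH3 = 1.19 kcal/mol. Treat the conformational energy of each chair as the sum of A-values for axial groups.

K ≈ 18.4

C1 and C2 have opposite parity, so for the trans isomer the two substituents are e,e in one chair and a,a in the other.
Chair I (hydroxyl axial, acetyl axial): E = 2.13 kcal/mol; chair II (hydroxyl equatorial, acetyl equatorial): E = 0.00 kcal/mol.
ΔG = 2.13 kcal/mol between the two chairs.
K = exp(ΔG/RT) with R = 1.987×10⁻³ kcal mol⁻¹ K⁻¹ and T = 368 K gives K ≈ 18.4.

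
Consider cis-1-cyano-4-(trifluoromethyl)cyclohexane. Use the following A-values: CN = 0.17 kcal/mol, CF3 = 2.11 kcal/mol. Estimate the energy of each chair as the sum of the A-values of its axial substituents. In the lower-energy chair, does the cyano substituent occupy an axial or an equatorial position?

axial

C1 and C4 have opposite parity, so for the cis isomer the two substituents are one axial and one equatorial in each chair.
Chair I (cyano axial, trifluoromethyl equatorial): E = 0.17 kcal/mol.
Chair II (cyano equatorial, trifluoromethyl axial): E = 2.11 kcal/mol.
Chair I is the more stable (lower-energy) conformer, and in that chair the cyano group is axial.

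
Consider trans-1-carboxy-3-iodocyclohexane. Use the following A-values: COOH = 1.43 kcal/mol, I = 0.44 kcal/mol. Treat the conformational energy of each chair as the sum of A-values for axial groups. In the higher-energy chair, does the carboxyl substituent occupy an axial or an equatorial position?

C1 and C3 have the same parity, so for the trans isomer the two substituents are one axial and one equatorial in each chair.
Chair I (carboxyl axial, iodo equatorial): E = 1.43 kcal/mol.
Chair II (carboxyl equatorial, iodo axial): E = 0.44 kcal/mol.
Chair I is the less stable (higher-energy) conformer, and in that chair the carboxyl group is axial.

axial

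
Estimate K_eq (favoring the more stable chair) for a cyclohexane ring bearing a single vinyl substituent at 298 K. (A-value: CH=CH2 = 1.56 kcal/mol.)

K ≈ 13.9

One chair has the vinyl group axial (E = 1.56 kcal/mol) and the other has it equatorial (E = 0).
ΔG = 1.56 kcal/mol between the two chairs.
K = exp(ΔG/RT) with R = 1.987×10⁻³ kcal mol⁻¹ K⁻¹ and T = 298 K gives K ≈ 13.9.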